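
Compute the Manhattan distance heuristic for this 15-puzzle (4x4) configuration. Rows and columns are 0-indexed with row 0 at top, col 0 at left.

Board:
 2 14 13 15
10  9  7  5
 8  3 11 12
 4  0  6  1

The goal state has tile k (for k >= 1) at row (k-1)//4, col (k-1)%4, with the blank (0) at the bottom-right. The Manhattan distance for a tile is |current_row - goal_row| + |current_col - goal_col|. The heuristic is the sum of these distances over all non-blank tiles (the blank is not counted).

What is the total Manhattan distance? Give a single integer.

Tile 2: (0,0)->(0,1) = 1
Tile 14: (0,1)->(3,1) = 3
Tile 13: (0,2)->(3,0) = 5
Tile 15: (0,3)->(3,2) = 4
Tile 10: (1,0)->(2,1) = 2
Tile 9: (1,1)->(2,0) = 2
Tile 7: (1,2)->(1,2) = 0
Tile 5: (1,3)->(1,0) = 3
Tile 8: (2,0)->(1,3) = 4
Tile 3: (2,1)->(0,2) = 3
Tile 11: (2,2)->(2,2) = 0
Tile 12: (2,3)->(2,3) = 0
Tile 4: (3,0)->(0,3) = 6
Tile 6: (3,2)->(1,1) = 3
Tile 1: (3,3)->(0,0) = 6
Sum: 1 + 3 + 5 + 4 + 2 + 2 + 0 + 3 + 4 + 3 + 0 + 0 + 6 + 3 + 6 = 42

Answer: 42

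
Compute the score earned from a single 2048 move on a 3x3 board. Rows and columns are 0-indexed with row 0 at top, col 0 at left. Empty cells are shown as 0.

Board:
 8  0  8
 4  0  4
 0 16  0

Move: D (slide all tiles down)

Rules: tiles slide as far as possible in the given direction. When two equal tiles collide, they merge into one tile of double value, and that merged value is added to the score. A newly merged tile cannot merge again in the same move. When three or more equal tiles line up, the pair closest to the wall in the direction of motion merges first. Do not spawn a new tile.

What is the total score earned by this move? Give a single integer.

Slide down:
col 0: [8, 4, 0] -> [0, 8, 4]  score +0 (running 0)
col 1: [0, 0, 16] -> [0, 0, 16]  score +0 (running 0)
col 2: [8, 4, 0] -> [0, 8, 4]  score +0 (running 0)
Board after move:
 0  0  0
 8  0  8
 4 16  4

Answer: 0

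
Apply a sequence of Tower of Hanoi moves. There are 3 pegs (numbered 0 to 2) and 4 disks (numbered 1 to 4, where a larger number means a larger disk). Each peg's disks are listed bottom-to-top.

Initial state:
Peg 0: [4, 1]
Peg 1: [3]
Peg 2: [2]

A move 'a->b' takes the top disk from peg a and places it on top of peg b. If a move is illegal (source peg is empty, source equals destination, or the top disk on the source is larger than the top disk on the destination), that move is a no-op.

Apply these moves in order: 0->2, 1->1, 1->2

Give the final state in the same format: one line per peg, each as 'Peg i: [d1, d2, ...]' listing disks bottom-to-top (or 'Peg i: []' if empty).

After move 1 (0->2):
Peg 0: [4]
Peg 1: [3]
Peg 2: [2, 1]

After move 2 (1->1):
Peg 0: [4]
Peg 1: [3]
Peg 2: [2, 1]

After move 3 (1->2):
Peg 0: [4]
Peg 1: [3]
Peg 2: [2, 1]

Answer: Peg 0: [4]
Peg 1: [3]
Peg 2: [2, 1]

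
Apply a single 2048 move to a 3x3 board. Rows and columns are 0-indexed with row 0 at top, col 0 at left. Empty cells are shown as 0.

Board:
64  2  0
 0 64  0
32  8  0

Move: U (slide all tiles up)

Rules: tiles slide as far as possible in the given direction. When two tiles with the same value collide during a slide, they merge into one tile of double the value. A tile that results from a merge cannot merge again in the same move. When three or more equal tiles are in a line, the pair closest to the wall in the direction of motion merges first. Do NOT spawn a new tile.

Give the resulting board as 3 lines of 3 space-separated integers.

Answer: 64  2  0
32 64  0
 0  8  0

Derivation:
Slide up:
col 0: [64, 0, 32] -> [64, 32, 0]
col 1: [2, 64, 8] -> [2, 64, 8]
col 2: [0, 0, 0] -> [0, 0, 0]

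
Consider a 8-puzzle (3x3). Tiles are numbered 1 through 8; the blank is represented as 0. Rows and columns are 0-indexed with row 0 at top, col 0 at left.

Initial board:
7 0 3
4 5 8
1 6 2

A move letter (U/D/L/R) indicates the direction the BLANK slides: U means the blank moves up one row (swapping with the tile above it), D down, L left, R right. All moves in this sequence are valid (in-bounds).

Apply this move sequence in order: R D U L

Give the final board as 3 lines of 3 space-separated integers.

After move 1 (R):
7 3 0
4 5 8
1 6 2

After move 2 (D):
7 3 8
4 5 0
1 6 2

After move 3 (U):
7 3 0
4 5 8
1 6 2

After move 4 (L):
7 0 3
4 5 8
1 6 2

Answer: 7 0 3
4 5 8
1 6 2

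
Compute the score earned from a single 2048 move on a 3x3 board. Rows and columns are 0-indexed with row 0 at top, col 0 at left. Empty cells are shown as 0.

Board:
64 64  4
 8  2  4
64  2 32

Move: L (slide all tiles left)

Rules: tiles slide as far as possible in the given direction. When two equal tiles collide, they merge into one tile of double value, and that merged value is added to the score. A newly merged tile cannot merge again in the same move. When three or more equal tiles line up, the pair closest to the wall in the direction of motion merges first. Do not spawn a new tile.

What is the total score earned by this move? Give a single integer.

Answer: 128

Derivation:
Slide left:
row 0: [64, 64, 4] -> [128, 4, 0]  score +128 (running 128)
row 1: [8, 2, 4] -> [8, 2, 4]  score +0 (running 128)
row 2: [64, 2, 32] -> [64, 2, 32]  score +0 (running 128)
Board after move:
128   4   0
  8   2   4
 64   2  32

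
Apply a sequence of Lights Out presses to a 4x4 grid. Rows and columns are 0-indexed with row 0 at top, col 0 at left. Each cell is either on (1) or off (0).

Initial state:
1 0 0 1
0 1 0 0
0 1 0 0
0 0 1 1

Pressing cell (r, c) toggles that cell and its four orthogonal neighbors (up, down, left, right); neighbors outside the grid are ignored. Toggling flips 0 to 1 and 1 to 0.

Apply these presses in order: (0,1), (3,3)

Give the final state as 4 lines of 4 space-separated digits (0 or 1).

Answer: 0 1 1 1
0 0 0 0
0 1 0 1
0 0 0 0

Derivation:
After press 1 at (0,1):
0 1 1 1
0 0 0 0
0 1 0 0
0 0 1 1

After press 2 at (3,3):
0 1 1 1
0 0 0 0
0 1 0 1
0 0 0 0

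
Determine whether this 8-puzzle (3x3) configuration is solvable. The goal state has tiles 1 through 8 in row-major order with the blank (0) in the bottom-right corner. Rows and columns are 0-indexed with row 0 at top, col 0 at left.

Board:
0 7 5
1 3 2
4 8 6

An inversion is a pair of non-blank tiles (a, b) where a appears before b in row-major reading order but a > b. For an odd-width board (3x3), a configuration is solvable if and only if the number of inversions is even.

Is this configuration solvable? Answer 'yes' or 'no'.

Inversions (pairs i<j in row-major order where tile[i] > tile[j] > 0): 12
12 is even, so the puzzle is solvable.

Answer: yes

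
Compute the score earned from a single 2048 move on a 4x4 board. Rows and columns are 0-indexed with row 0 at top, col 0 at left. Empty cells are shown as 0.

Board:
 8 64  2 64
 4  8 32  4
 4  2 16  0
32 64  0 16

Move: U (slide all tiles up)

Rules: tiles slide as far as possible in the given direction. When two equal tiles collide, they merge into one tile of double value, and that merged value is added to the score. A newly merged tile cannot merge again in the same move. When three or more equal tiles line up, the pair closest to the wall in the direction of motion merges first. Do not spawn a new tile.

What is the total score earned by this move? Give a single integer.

Answer: 8

Derivation:
Slide up:
col 0: [8, 4, 4, 32] -> [8, 8, 32, 0]  score +8 (running 8)
col 1: [64, 8, 2, 64] -> [64, 8, 2, 64]  score +0 (running 8)
col 2: [2, 32, 16, 0] -> [2, 32, 16, 0]  score +0 (running 8)
col 3: [64, 4, 0, 16] -> [64, 4, 16, 0]  score +0 (running 8)
Board after move:
 8 64  2 64
 8  8 32  4
32  2 16 16
 0 64  0  0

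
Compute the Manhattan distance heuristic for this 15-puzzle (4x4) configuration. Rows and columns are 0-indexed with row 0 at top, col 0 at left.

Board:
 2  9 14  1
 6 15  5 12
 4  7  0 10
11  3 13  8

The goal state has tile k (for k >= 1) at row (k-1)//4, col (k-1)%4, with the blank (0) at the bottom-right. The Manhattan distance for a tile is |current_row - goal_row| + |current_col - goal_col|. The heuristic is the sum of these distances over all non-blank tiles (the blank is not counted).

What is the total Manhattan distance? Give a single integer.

Tile 2: at (0,0), goal (0,1), distance |0-0|+|0-1| = 1
Tile 9: at (0,1), goal (2,0), distance |0-2|+|1-0| = 3
Tile 14: at (0,2), goal (3,1), distance |0-3|+|2-1| = 4
Tile 1: at (0,3), goal (0,0), distance |0-0|+|3-0| = 3
Tile 6: at (1,0), goal (1,1), distance |1-1|+|0-1| = 1
Tile 15: at (1,1), goal (3,2), distance |1-3|+|1-2| = 3
Tile 5: at (1,2), goal (1,0), distance |1-1|+|2-0| = 2
Tile 12: at (1,3), goal (2,3), distance |1-2|+|3-3| = 1
Tile 4: at (2,0), goal (0,3), distance |2-0|+|0-3| = 5
Tile 7: at (2,1), goal (1,2), distance |2-1|+|1-2| = 2
Tile 10: at (2,3), goal (2,1), distance |2-2|+|3-1| = 2
Tile 11: at (3,0), goal (2,2), distance |3-2|+|0-2| = 3
Tile 3: at (3,1), goal (0,2), distance |3-0|+|1-2| = 4
Tile 13: at (3,2), goal (3,0), distance |3-3|+|2-0| = 2
Tile 8: at (3,3), goal (1,3), distance |3-1|+|3-3| = 2
Sum: 1 + 3 + 4 + 3 + 1 + 3 + 2 + 1 + 5 + 2 + 2 + 3 + 4 + 2 + 2 = 38

Answer: 38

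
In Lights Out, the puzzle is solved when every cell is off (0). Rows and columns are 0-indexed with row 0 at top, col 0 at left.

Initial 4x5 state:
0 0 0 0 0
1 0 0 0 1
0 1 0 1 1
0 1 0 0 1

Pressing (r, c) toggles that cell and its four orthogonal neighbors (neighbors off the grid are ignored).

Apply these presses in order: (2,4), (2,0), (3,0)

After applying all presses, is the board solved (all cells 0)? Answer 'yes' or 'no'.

Answer: yes

Derivation:
After press 1 at (2,4):
0 0 0 0 0
1 0 0 0 0
0 1 0 0 0
0 1 0 0 0

After press 2 at (2,0):
0 0 0 0 0
0 0 0 0 0
1 0 0 0 0
1 1 0 0 0

After press 3 at (3,0):
0 0 0 0 0
0 0 0 0 0
0 0 0 0 0
0 0 0 0 0

Lights still on: 0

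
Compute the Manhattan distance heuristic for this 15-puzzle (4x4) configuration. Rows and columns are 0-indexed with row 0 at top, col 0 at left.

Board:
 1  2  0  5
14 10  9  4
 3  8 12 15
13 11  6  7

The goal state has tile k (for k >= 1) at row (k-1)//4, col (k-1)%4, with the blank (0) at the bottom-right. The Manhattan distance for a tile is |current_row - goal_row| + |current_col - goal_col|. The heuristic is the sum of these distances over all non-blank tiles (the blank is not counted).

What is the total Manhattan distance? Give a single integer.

Answer: 30

Derivation:
Tile 1: at (0,0), goal (0,0), distance |0-0|+|0-0| = 0
Tile 2: at (0,1), goal (0,1), distance |0-0|+|1-1| = 0
Tile 5: at (0,3), goal (1,0), distance |0-1|+|3-0| = 4
Tile 14: at (1,0), goal (3,1), distance |1-3|+|0-1| = 3
Tile 10: at (1,1), goal (2,1), distance |1-2|+|1-1| = 1
Tile 9: at (1,2), goal (2,0), distance |1-2|+|2-0| = 3
Tile 4: at (1,3), goal (0,3), distance |1-0|+|3-3| = 1
Tile 3: at (2,0), goal (0,2), distance |2-0|+|0-2| = 4
Tile 8: at (2,1), goal (1,3), distance |2-1|+|1-3| = 3
Tile 12: at (2,2), goal (2,3), distance |2-2|+|2-3| = 1
Tile 15: at (2,3), goal (3,2), distance |2-3|+|3-2| = 2
Tile 13: at (3,0), goal (3,0), distance |3-3|+|0-0| = 0
Tile 11: at (3,1), goal (2,2), distance |3-2|+|1-2| = 2
Tile 6: at (3,2), goal (1,1), distance |3-1|+|2-1| = 3
Tile 7: at (3,3), goal (1,2), distance |3-1|+|3-2| = 3
Sum: 0 + 0 + 4 + 3 + 1 + 3 + 1 + 4 + 3 + 1 + 2 + 0 + 2 + 3 + 3 = 30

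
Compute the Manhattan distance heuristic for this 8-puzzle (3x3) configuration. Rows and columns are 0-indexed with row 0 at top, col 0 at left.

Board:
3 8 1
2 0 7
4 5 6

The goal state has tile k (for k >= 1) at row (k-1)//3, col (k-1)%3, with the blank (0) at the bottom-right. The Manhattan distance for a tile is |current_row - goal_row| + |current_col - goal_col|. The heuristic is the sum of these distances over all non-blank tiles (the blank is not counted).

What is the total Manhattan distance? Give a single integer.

Answer: 14

Derivation:
Tile 3: (0,0)->(0,2) = 2
Tile 8: (0,1)->(2,1) = 2
Tile 1: (0,2)->(0,0) = 2
Tile 2: (1,0)->(0,1) = 2
Tile 7: (1,2)->(2,0) = 3
Tile 4: (2,0)->(1,0) = 1
Tile 5: (2,1)->(1,1) = 1
Tile 6: (2,2)->(1,2) = 1
Sum: 2 + 2 + 2 + 2 + 3 + 1 + 1 + 1 = 14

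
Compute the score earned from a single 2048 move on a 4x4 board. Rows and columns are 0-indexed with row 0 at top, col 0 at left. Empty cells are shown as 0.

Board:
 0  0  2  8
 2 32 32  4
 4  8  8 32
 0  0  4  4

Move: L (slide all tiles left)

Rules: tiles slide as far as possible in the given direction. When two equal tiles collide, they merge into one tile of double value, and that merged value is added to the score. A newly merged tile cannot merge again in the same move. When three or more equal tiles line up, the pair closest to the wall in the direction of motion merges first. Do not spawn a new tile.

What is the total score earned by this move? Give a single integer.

Answer: 88

Derivation:
Slide left:
row 0: [0, 0, 2, 8] -> [2, 8, 0, 0]  score +0 (running 0)
row 1: [2, 32, 32, 4] -> [2, 64, 4, 0]  score +64 (running 64)
row 2: [4, 8, 8, 32] -> [4, 16, 32, 0]  score +16 (running 80)
row 3: [0, 0, 4, 4] -> [8, 0, 0, 0]  score +8 (running 88)
Board after move:
 2  8  0  0
 2 64  4  0
 4 16 32  0
 8  0  0  0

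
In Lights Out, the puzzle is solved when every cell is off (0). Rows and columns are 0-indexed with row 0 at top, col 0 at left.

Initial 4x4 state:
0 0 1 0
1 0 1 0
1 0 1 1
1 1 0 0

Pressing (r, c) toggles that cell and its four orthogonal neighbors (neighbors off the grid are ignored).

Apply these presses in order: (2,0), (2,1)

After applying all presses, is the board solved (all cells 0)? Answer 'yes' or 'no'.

Answer: no

Derivation:
After press 1 at (2,0):
0 0 1 0
0 0 1 0
0 1 1 1
0 1 0 0

After press 2 at (2,1):
0 0 1 0
0 1 1 0
1 0 0 1
0 0 0 0

Lights still on: 5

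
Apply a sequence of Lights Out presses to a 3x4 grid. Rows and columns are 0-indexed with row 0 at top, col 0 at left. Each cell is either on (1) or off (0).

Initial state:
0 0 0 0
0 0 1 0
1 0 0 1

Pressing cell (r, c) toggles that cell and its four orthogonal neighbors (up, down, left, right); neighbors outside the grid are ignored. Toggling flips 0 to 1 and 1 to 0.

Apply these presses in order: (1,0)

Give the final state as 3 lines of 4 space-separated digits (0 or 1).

Answer: 1 0 0 0
1 1 1 0
0 0 0 1

Derivation:
After press 1 at (1,0):
1 0 0 0
1 1 1 0
0 0 0 1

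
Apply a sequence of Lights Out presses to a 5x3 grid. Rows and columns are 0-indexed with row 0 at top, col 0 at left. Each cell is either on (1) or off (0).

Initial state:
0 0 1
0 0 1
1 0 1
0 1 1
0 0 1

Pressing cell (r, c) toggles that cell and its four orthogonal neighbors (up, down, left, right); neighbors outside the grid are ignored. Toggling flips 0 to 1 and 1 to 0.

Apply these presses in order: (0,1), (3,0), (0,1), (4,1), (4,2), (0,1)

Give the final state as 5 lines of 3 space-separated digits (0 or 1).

After press 1 at (0,1):
1 1 0
0 1 1
1 0 1
0 1 1
0 0 1

After press 2 at (3,0):
1 1 0
0 1 1
0 0 1
1 0 1
1 0 1

After press 3 at (0,1):
0 0 1
0 0 1
0 0 1
1 0 1
1 0 1

After press 4 at (4,1):
0 0 1
0 0 1
0 0 1
1 1 1
0 1 0

After press 5 at (4,2):
0 0 1
0 0 1
0 0 1
1 1 0
0 0 1

After press 6 at (0,1):
1 1 0
0 1 1
0 0 1
1 1 0
0 0 1

Answer: 1 1 0
0 1 1
0 0 1
1 1 0
0 0 1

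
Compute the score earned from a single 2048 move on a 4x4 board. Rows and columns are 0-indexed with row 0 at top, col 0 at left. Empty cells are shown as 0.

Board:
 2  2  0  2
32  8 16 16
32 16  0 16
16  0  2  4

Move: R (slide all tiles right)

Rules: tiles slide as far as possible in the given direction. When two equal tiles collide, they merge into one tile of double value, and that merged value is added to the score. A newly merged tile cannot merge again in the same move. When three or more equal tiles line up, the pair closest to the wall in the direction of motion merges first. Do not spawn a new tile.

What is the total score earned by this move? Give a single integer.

Slide right:
row 0: [2, 2, 0, 2] -> [0, 0, 2, 4]  score +4 (running 4)
row 1: [32, 8, 16, 16] -> [0, 32, 8, 32]  score +32 (running 36)
row 2: [32, 16, 0, 16] -> [0, 0, 32, 32]  score +32 (running 68)
row 3: [16, 0, 2, 4] -> [0, 16, 2, 4]  score +0 (running 68)
Board after move:
 0  0  2  4
 0 32  8 32
 0  0 32 32
 0 16  2  4

Answer: 68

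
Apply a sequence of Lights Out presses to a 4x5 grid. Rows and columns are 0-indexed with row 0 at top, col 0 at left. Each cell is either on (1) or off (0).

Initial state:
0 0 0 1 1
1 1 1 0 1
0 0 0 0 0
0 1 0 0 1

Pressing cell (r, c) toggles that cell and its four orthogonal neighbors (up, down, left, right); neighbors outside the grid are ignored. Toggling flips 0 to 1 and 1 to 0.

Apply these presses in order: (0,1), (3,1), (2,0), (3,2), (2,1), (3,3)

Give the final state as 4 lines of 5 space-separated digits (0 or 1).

Answer: 1 1 1 1 1
0 1 1 0 1
0 1 0 1 0
0 0 1 0 0

Derivation:
After press 1 at (0,1):
1 1 1 1 1
1 0 1 0 1
0 0 0 0 0
0 1 0 0 1

After press 2 at (3,1):
1 1 1 1 1
1 0 1 0 1
0 1 0 0 0
1 0 1 0 1

After press 3 at (2,0):
1 1 1 1 1
0 0 1 0 1
1 0 0 0 0
0 0 1 0 1

After press 4 at (3,2):
1 1 1 1 1
0 0 1 0 1
1 0 1 0 0
0 1 0 1 1

After press 5 at (2,1):
1 1 1 1 1
0 1 1 0 1
0 1 0 0 0
0 0 0 1 1

After press 6 at (3,3):
1 1 1 1 1
0 1 1 0 1
0 1 0 1 0
0 0 1 0 0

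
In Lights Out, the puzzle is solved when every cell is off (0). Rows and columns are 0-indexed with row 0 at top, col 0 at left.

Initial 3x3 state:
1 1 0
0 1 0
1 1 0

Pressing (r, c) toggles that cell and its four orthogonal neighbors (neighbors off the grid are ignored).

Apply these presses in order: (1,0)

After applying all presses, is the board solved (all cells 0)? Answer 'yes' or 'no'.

After press 1 at (1,0):
0 1 0
1 0 0
0 1 0

Lights still on: 3

Answer: no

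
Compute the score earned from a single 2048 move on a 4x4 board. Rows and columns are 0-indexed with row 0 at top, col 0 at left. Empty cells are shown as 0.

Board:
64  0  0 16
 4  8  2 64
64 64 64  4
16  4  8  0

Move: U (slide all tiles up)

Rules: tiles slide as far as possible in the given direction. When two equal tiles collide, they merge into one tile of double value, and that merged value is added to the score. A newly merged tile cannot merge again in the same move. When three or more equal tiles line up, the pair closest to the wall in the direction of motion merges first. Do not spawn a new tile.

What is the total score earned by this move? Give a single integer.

Slide up:
col 0: [64, 4, 64, 16] -> [64, 4, 64, 16]  score +0 (running 0)
col 1: [0, 8, 64, 4] -> [8, 64, 4, 0]  score +0 (running 0)
col 2: [0, 2, 64, 8] -> [2, 64, 8, 0]  score +0 (running 0)
col 3: [16, 64, 4, 0] -> [16, 64, 4, 0]  score +0 (running 0)
Board after move:
64  8  2 16
 4 64 64 64
64  4  8  4
16  0  0  0

Answer: 0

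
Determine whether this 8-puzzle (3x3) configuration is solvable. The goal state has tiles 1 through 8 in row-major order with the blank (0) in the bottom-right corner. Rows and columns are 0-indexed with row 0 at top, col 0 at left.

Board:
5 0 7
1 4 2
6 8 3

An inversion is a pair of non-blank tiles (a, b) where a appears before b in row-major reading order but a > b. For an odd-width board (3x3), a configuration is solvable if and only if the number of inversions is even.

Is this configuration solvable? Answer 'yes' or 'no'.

Inversions (pairs i<j in row-major order where tile[i] > tile[j] > 0): 13
13 is odd, so the puzzle is not solvable.

Answer: no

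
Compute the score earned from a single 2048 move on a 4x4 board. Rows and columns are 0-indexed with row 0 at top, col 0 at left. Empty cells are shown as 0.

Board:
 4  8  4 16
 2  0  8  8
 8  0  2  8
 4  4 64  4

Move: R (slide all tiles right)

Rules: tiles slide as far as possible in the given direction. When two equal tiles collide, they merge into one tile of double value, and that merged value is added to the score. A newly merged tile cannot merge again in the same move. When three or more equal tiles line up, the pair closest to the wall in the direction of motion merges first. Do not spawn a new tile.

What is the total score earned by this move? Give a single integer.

Slide right:
row 0: [4, 8, 4, 16] -> [4, 8, 4, 16]  score +0 (running 0)
row 1: [2, 0, 8, 8] -> [0, 0, 2, 16]  score +16 (running 16)
row 2: [8, 0, 2, 8] -> [0, 8, 2, 8]  score +0 (running 16)
row 3: [4, 4, 64, 4] -> [0, 8, 64, 4]  score +8 (running 24)
Board after move:
 4  8  4 16
 0  0  2 16
 0  8  2  8
 0  8 64  4

Answer: 24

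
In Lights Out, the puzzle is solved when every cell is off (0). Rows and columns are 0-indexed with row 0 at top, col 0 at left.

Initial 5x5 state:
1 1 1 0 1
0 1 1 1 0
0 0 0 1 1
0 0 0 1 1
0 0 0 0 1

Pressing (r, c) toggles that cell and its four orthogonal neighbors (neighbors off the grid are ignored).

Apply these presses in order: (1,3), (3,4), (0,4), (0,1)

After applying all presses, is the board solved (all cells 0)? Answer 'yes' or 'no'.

After press 1 at (1,3):
1 1 1 1 1
0 1 0 0 1
0 0 0 0 1
0 0 0 1 1
0 0 0 0 1

After press 2 at (3,4):
1 1 1 1 1
0 1 0 0 1
0 0 0 0 0
0 0 0 0 0
0 0 0 0 0

After press 3 at (0,4):
1 1 1 0 0
0 1 0 0 0
0 0 0 0 0
0 0 0 0 0
0 0 0 0 0

After press 4 at (0,1):
0 0 0 0 0
0 0 0 0 0
0 0 0 0 0
0 0 0 0 0
0 0 0 0 0

Lights still on: 0

Answer: yes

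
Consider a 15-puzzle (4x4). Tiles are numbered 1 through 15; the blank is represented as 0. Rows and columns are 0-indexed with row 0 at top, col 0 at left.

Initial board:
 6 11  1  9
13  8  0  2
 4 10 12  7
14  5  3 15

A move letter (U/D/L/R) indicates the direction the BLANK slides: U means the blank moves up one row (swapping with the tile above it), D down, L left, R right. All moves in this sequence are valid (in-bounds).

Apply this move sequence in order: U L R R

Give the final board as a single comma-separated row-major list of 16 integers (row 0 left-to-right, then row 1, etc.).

Answer: 6, 11, 9, 0, 13, 8, 1, 2, 4, 10, 12, 7, 14, 5, 3, 15

Derivation:
After move 1 (U):
 6 11  0  9
13  8  1  2
 4 10 12  7
14  5  3 15

After move 2 (L):
 6  0 11  9
13  8  1  2
 4 10 12  7
14  5  3 15

After move 3 (R):
 6 11  0  9
13  8  1  2
 4 10 12  7
14  5  3 15

After move 4 (R):
 6 11  9  0
13  8  1  2
 4 10 12  7
14  5  3 15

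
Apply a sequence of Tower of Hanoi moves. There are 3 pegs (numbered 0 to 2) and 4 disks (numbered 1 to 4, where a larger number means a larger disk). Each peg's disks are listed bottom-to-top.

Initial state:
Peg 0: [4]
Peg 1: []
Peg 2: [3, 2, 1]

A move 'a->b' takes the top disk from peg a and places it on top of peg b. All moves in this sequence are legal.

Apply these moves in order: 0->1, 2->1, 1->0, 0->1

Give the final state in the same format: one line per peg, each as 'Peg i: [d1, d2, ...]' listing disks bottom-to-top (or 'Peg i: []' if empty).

Answer: Peg 0: []
Peg 1: [4, 1]
Peg 2: [3, 2]

Derivation:
After move 1 (0->1):
Peg 0: []
Peg 1: [4]
Peg 2: [3, 2, 1]

After move 2 (2->1):
Peg 0: []
Peg 1: [4, 1]
Peg 2: [3, 2]

After move 3 (1->0):
Peg 0: [1]
Peg 1: [4]
Peg 2: [3, 2]

After move 4 (0->1):
Peg 0: []
Peg 1: [4, 1]
Peg 2: [3, 2]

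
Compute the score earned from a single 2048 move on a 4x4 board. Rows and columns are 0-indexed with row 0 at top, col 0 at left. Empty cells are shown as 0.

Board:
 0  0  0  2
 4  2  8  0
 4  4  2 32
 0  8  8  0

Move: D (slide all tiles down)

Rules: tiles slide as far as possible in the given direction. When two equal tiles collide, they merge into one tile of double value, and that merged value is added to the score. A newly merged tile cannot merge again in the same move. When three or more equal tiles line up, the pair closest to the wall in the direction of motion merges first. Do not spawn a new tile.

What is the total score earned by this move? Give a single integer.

Slide down:
col 0: [0, 4, 4, 0] -> [0, 0, 0, 8]  score +8 (running 8)
col 1: [0, 2, 4, 8] -> [0, 2, 4, 8]  score +0 (running 8)
col 2: [0, 8, 2, 8] -> [0, 8, 2, 8]  score +0 (running 8)
col 3: [2, 0, 32, 0] -> [0, 0, 2, 32]  score +0 (running 8)
Board after move:
 0  0  0  0
 0  2  8  0
 0  4  2  2
 8  8  8 32

Answer: 8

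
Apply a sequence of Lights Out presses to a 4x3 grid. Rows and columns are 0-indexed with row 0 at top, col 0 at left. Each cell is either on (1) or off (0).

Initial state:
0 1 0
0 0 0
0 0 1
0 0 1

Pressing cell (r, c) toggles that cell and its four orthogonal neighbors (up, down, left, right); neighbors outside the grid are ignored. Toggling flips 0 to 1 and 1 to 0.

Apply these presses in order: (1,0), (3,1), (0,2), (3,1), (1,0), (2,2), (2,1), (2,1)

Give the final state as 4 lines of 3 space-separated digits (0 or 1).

Answer: 0 0 1
0 0 0
0 1 0
0 0 0

Derivation:
After press 1 at (1,0):
1 1 0
1 1 0
1 0 1
0 0 1

After press 2 at (3,1):
1 1 0
1 1 0
1 1 1
1 1 0

After press 3 at (0,2):
1 0 1
1 1 1
1 1 1
1 1 0

After press 4 at (3,1):
1 0 1
1 1 1
1 0 1
0 0 1

After press 5 at (1,0):
0 0 1
0 0 1
0 0 1
0 0 1

After press 6 at (2,2):
0 0 1
0 0 0
0 1 0
0 0 0

After press 7 at (2,1):
0 0 1
0 1 0
1 0 1
0 1 0

After press 8 at (2,1):
0 0 1
0 0 0
0 1 0
0 0 0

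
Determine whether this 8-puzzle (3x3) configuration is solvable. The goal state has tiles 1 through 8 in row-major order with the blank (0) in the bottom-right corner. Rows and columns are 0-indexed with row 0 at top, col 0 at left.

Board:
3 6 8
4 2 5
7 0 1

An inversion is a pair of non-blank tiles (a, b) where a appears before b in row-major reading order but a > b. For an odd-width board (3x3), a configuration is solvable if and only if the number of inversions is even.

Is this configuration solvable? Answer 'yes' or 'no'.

Answer: yes

Derivation:
Inversions (pairs i<j in row-major order where tile[i] > tile[j] > 0): 16
16 is even, so the puzzle is solvable.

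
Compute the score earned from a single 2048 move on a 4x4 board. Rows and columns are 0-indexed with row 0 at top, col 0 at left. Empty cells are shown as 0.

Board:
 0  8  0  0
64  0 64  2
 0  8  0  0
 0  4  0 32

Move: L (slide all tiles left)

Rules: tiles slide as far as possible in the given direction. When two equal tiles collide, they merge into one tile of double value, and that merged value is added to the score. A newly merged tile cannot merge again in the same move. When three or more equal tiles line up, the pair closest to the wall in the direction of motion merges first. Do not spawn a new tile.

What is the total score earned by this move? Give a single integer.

Slide left:
row 0: [0, 8, 0, 0] -> [8, 0, 0, 0]  score +0 (running 0)
row 1: [64, 0, 64, 2] -> [128, 2, 0, 0]  score +128 (running 128)
row 2: [0, 8, 0, 0] -> [8, 0, 0, 0]  score +0 (running 128)
row 3: [0, 4, 0, 32] -> [4, 32, 0, 0]  score +0 (running 128)
Board after move:
  8   0   0   0
128   2   0   0
  8   0   0   0
  4  32   0   0

Answer: 128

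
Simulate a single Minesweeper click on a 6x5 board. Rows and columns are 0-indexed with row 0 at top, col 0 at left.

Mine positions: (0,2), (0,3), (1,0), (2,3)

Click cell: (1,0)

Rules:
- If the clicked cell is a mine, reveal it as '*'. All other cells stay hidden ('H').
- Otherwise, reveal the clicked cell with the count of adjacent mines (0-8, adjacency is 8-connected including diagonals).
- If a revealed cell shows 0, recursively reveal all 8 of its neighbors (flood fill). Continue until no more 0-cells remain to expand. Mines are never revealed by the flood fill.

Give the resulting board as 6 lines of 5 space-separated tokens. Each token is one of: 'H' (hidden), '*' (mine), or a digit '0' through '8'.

H H H H H
* H H H H
H H H H H
H H H H H
H H H H H
H H H H H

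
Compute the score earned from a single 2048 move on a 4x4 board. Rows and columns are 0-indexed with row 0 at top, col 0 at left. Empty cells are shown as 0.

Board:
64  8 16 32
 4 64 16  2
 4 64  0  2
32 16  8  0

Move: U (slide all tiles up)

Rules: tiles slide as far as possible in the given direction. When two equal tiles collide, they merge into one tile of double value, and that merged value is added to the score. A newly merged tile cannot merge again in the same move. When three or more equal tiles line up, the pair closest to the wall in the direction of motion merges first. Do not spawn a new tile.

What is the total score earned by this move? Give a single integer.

Slide up:
col 0: [64, 4, 4, 32] -> [64, 8, 32, 0]  score +8 (running 8)
col 1: [8, 64, 64, 16] -> [8, 128, 16, 0]  score +128 (running 136)
col 2: [16, 16, 0, 8] -> [32, 8, 0, 0]  score +32 (running 168)
col 3: [32, 2, 2, 0] -> [32, 4, 0, 0]  score +4 (running 172)
Board after move:
 64   8  32  32
  8 128   8   4
 32  16   0   0
  0   0   0   0

Answer: 172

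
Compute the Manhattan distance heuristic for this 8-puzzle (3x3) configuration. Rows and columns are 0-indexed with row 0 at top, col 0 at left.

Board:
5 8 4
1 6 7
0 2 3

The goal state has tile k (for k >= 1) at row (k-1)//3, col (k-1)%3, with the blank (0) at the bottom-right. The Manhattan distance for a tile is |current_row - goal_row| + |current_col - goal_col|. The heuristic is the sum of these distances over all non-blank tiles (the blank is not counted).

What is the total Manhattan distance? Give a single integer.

Answer: 16

Derivation:
Tile 5: (0,0)->(1,1) = 2
Tile 8: (0,1)->(2,1) = 2
Tile 4: (0,2)->(1,0) = 3
Tile 1: (1,0)->(0,0) = 1
Tile 6: (1,1)->(1,2) = 1
Tile 7: (1,2)->(2,0) = 3
Tile 2: (2,1)->(0,1) = 2
Tile 3: (2,2)->(0,2) = 2
Sum: 2 + 2 + 3 + 1 + 1 + 3 + 2 + 2 = 16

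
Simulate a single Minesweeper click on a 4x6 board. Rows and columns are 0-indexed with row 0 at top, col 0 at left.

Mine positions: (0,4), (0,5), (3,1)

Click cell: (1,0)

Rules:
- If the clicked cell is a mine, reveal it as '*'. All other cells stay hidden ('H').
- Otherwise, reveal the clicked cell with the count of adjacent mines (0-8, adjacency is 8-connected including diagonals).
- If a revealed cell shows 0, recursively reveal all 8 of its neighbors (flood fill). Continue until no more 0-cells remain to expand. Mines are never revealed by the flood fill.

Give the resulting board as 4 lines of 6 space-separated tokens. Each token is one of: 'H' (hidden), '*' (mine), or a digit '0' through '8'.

0 0 0 1 H H
0 0 0 1 2 2
1 1 1 0 0 0
H H 1 0 0 0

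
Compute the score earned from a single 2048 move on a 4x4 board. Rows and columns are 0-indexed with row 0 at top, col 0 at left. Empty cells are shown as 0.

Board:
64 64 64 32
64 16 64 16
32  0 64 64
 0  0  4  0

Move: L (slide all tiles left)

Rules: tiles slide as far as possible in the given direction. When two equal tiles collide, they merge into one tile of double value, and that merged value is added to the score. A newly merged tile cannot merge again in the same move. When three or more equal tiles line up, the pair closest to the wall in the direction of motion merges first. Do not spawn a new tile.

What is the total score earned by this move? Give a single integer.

Slide left:
row 0: [64, 64, 64, 32] -> [128, 64, 32, 0]  score +128 (running 128)
row 1: [64, 16, 64, 16] -> [64, 16, 64, 16]  score +0 (running 128)
row 2: [32, 0, 64, 64] -> [32, 128, 0, 0]  score +128 (running 256)
row 3: [0, 0, 4, 0] -> [4, 0, 0, 0]  score +0 (running 256)
Board after move:
128  64  32   0
 64  16  64  16
 32 128   0   0
  4   0   0   0

Answer: 256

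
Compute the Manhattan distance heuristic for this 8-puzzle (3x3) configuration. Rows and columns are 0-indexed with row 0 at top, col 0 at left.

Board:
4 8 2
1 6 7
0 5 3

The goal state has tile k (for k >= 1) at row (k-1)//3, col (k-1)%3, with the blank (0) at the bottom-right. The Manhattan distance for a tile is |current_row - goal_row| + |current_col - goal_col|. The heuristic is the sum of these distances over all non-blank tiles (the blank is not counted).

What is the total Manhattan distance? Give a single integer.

Answer: 12

Derivation:
Tile 4: at (0,0), goal (1,0), distance |0-1|+|0-0| = 1
Tile 8: at (0,1), goal (2,1), distance |0-2|+|1-1| = 2
Tile 2: at (0,2), goal (0,1), distance |0-0|+|2-1| = 1
Tile 1: at (1,0), goal (0,0), distance |1-0|+|0-0| = 1
Tile 6: at (1,1), goal (1,2), distance |1-1|+|1-2| = 1
Tile 7: at (1,2), goal (2,0), distance |1-2|+|2-0| = 3
Tile 5: at (2,1), goal (1,1), distance |2-1|+|1-1| = 1
Tile 3: at (2,2), goal (0,2), distance |2-0|+|2-2| = 2
Sum: 1 + 2 + 1 + 1 + 1 + 3 + 1 + 2 = 12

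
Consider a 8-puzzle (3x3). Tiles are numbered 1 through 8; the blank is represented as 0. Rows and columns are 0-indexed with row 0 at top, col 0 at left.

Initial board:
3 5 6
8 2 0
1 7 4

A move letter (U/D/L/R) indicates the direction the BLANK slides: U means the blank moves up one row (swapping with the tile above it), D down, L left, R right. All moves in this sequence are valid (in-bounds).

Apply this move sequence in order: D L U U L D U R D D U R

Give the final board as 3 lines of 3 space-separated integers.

After move 1 (D):
3 5 6
8 2 4
1 7 0

After move 2 (L):
3 5 6
8 2 4
1 0 7

After move 3 (U):
3 5 6
8 0 4
1 2 7

After move 4 (U):
3 0 6
8 5 4
1 2 7

After move 5 (L):
0 3 6
8 5 4
1 2 7

After move 6 (D):
8 3 6
0 5 4
1 2 7

After move 7 (U):
0 3 6
8 5 4
1 2 7

After move 8 (R):
3 0 6
8 5 4
1 2 7

After move 9 (D):
3 5 6
8 0 4
1 2 7

After move 10 (D):
3 5 6
8 2 4
1 0 7

After move 11 (U):
3 5 6
8 0 4
1 2 7

After move 12 (R):
3 5 6
8 4 0
1 2 7

Answer: 3 5 6
8 4 0
1 2 7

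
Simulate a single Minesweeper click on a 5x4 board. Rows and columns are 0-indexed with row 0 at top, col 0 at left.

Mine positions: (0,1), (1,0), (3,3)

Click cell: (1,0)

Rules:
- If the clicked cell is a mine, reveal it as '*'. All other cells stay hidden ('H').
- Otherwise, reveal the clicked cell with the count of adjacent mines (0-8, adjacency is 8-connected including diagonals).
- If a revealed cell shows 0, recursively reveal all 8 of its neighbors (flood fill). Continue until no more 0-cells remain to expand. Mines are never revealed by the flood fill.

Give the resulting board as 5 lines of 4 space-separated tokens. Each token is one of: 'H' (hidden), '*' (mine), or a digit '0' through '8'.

H H H H
* H H H
H H H H
H H H H
H H H H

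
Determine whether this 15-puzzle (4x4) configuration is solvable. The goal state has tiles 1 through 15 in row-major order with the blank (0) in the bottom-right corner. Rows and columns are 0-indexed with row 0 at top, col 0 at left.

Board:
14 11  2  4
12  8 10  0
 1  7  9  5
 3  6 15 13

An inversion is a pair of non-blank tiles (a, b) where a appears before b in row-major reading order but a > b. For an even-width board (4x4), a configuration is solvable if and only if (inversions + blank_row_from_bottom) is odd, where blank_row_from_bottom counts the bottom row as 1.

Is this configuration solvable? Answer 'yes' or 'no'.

Inversions: 53
Blank is in row 1 (0-indexed from top), which is row 3 counting from the bottom (bottom = 1).
53 + 3 = 56, which is even, so the puzzle is not solvable.

Answer: no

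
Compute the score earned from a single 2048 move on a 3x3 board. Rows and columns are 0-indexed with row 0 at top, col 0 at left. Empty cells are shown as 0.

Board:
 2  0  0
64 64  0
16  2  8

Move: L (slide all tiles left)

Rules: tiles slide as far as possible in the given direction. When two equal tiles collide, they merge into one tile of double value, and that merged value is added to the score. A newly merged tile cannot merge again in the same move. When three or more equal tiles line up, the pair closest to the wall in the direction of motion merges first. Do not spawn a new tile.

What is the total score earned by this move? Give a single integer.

Slide left:
row 0: [2, 0, 0] -> [2, 0, 0]  score +0 (running 0)
row 1: [64, 64, 0] -> [128, 0, 0]  score +128 (running 128)
row 2: [16, 2, 8] -> [16, 2, 8]  score +0 (running 128)
Board after move:
  2   0   0
128   0   0
 16   2   8

Answer: 128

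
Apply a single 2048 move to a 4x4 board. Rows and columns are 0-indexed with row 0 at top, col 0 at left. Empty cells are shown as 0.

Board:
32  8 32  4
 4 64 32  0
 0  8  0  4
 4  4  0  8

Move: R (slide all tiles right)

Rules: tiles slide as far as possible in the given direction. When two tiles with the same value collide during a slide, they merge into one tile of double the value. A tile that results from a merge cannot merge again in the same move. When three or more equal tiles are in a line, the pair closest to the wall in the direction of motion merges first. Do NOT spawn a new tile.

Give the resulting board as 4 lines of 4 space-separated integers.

Slide right:
row 0: [32, 8, 32, 4] -> [32, 8, 32, 4]
row 1: [4, 64, 32, 0] -> [0, 4, 64, 32]
row 2: [0, 8, 0, 4] -> [0, 0, 8, 4]
row 3: [4, 4, 0, 8] -> [0, 0, 8, 8]

Answer: 32  8 32  4
 0  4 64 32
 0  0  8  4
 0  0  8  8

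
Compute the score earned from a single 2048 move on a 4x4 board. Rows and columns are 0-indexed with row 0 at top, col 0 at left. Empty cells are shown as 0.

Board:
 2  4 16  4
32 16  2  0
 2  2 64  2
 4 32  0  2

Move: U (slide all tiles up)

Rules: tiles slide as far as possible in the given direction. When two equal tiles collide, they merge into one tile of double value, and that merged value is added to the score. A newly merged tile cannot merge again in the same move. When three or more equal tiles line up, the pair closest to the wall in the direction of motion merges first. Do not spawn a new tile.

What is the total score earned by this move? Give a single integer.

Slide up:
col 0: [2, 32, 2, 4] -> [2, 32, 2, 4]  score +0 (running 0)
col 1: [4, 16, 2, 32] -> [4, 16, 2, 32]  score +0 (running 0)
col 2: [16, 2, 64, 0] -> [16, 2, 64, 0]  score +0 (running 0)
col 3: [4, 0, 2, 2] -> [4, 4, 0, 0]  score +4 (running 4)
Board after move:
 2  4 16  4
32 16  2  4
 2  2 64  0
 4 32  0  0

Answer: 4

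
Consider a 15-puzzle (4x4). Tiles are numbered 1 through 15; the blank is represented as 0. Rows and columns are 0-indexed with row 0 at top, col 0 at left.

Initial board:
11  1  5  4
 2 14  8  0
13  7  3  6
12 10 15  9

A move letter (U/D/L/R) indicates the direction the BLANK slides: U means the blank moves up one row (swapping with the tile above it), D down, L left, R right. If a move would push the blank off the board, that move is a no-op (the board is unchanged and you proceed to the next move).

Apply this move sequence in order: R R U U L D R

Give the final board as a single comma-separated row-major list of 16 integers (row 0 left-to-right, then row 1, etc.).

Answer: 11, 1, 8, 5, 2, 14, 4, 0, 13, 7, 3, 6, 12, 10, 15, 9

Derivation:
After move 1 (R):
11  1  5  4
 2 14  8  0
13  7  3  6
12 10 15  9

After move 2 (R):
11  1  5  4
 2 14  8  0
13  7  3  6
12 10 15  9

After move 3 (U):
11  1  5  0
 2 14  8  4
13  7  3  6
12 10 15  9

After move 4 (U):
11  1  5  0
 2 14  8  4
13  7  3  6
12 10 15  9

After move 5 (L):
11  1  0  5
 2 14  8  4
13  7  3  6
12 10 15  9

After move 6 (D):
11  1  8  5
 2 14  0  4
13  7  3  6
12 10 15  9

After move 7 (R):
11  1  8  5
 2 14  4  0
13  7  3  6
12 10 15  9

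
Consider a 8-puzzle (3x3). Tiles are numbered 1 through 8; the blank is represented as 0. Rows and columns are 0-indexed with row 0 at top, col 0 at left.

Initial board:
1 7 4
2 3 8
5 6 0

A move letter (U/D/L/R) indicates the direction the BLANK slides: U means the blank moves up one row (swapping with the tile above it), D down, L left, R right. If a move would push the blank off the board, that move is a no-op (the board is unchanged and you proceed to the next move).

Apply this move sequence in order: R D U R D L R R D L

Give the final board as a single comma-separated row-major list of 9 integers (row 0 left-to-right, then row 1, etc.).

After move 1 (R):
1 7 4
2 3 8
5 6 0

After move 2 (D):
1 7 4
2 3 8
5 6 0

After move 3 (U):
1 7 4
2 3 0
5 6 8

After move 4 (R):
1 7 4
2 3 0
5 6 8

After move 5 (D):
1 7 4
2 3 8
5 6 0

After move 6 (L):
1 7 4
2 3 8
5 0 6

After move 7 (R):
1 7 4
2 3 8
5 6 0

After move 8 (R):
1 7 4
2 3 8
5 6 0

After move 9 (D):
1 7 4
2 3 8
5 6 0

After move 10 (L):
1 7 4
2 3 8
5 0 6

Answer: 1, 7, 4, 2, 3, 8, 5, 0, 6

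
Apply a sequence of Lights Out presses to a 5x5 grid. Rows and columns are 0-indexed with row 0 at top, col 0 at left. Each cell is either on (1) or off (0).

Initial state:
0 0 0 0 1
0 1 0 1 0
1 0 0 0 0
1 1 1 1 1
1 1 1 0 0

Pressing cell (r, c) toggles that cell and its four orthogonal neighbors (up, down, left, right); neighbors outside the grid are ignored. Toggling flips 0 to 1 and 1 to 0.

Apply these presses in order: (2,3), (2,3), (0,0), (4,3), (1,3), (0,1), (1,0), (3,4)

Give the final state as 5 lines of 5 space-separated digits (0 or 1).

Answer: 1 0 1 1 1
0 1 1 0 1
0 0 0 1 1
1 1 1 1 0
1 1 0 1 0

Derivation:
After press 1 at (2,3):
0 0 0 0 1
0 1 0 0 0
1 0 1 1 1
1 1 1 0 1
1 1 1 0 0

After press 2 at (2,3):
0 0 0 0 1
0 1 0 1 0
1 0 0 0 0
1 1 1 1 1
1 1 1 0 0

After press 3 at (0,0):
1 1 0 0 1
1 1 0 1 0
1 0 0 0 0
1 1 1 1 1
1 1 1 0 0

After press 4 at (4,3):
1 1 0 0 1
1 1 0 1 0
1 0 0 0 0
1 1 1 0 1
1 1 0 1 1

After press 5 at (1,3):
1 1 0 1 1
1 1 1 0 1
1 0 0 1 0
1 1 1 0 1
1 1 0 1 1

After press 6 at (0,1):
0 0 1 1 1
1 0 1 0 1
1 0 0 1 0
1 1 1 0 1
1 1 0 1 1

After press 7 at (1,0):
1 0 1 1 1
0 1 1 0 1
0 0 0 1 0
1 1 1 0 1
1 1 0 1 1

After press 8 at (3,4):
1 0 1 1 1
0 1 1 0 1
0 0 0 1 1
1 1 1 1 0
1 1 0 1 0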